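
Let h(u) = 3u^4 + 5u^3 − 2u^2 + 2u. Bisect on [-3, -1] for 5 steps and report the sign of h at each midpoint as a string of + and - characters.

-++-+

midpoint -2: h = -4 < 0 → [-3, -2]
midpoint -2.5: h = 21.5625 > 0 → [-2.5, -2]
midpoint -2.25: h = 5.308594 > 0 → [-2.25, -2]
midpoint -2.125: h = -0.0872 < 0 → [-2.25, -2.125]
midpoint -2.1875: h = 2.4102 > 0 → [-2.1875, -2.125]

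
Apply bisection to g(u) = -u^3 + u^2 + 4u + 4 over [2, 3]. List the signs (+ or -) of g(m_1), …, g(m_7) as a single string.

+++----

u = 2.5 gives g = 4.625, positive; keep [2.5, 3]
u = 2.75 gives g = 1.765625, positive; keep [2.75, 3]
u = 2.875 gives g = 0.001953, positive; keep [2.875, 3]
u = 2.9375 gives g = -0.9685, negative; keep [2.875, 2.9375]
u = 2.90625 gives g = -0.4757, negative; keep [2.875, 2.90625]
u = 2.890625 gives g = -0.235, negative; keep [2.875, 2.890625]
u = 2.8828125 gives g = -0.1161, negative; keep [2.875, 2.8828125]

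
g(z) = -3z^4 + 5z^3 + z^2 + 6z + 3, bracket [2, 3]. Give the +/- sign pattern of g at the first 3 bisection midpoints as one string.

g(2.5) = -14.8125 < 0, so the root lies in [2, 2.5]
g(2.25) = 1.628906 > 0, so the root lies in [2.25, 2.5]
g(2.375) = -5.576904 < 0, so the root lies in [2.25, 2.375]

-+-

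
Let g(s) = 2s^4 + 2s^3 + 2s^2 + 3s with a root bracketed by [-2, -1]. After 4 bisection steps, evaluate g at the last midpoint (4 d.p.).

m = -1.5, g(m) = 3.375 (+); new bracket [-1.5, -1]
m = -1.25, g(m) = 0.351562 (+); new bracket [-1.25, -1]
m = -1.125, g(m) = -0.487793 (−); new bracket [-1.25, -1.125]
m = -1.1875, g(m) = -0.1142 (−); new bracket [-1.25, -1.1875]

-0.1142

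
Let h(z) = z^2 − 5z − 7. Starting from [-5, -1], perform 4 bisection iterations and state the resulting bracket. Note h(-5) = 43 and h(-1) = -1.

[-1.25, -1]

z = -3 gives h = 17, positive; keep [-3, -1]
z = -2 gives h = 7, positive; keep [-2, -1]
z = -1.5 gives h = 2.75, positive; keep [-1.5, -1]
z = -1.25 gives h = 0.8125, positive; keep [-1.25, -1]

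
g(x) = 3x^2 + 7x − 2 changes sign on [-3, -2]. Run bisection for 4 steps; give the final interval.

x = -2.5 gives g = -0.75, negative; keep [-3, -2.5]
x = -2.75 gives g = 1.4375, positive; keep [-2.75, -2.5]
x = -2.625 gives g = 0.296875, positive; keep [-2.625, -2.5]
x = -2.5625 gives g = -0.2383, negative; keep [-2.625, -2.5625]

[-2.625, -2.5625]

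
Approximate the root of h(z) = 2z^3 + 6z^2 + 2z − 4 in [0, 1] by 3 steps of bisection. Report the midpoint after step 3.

0.625

midpoint 0.5: h = -1.25 < 0 → [0.5, 1]
midpoint 0.75: h = 1.71875 > 0 → [0.5, 0.75]
midpoint 0.625: h = 0.082031 > 0 → [0.5, 0.625]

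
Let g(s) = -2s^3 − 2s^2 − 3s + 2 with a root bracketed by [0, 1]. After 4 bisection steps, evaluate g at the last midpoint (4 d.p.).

0.1372

g(0.5) = -0.25 < 0, so the root lies in [0, 0.5]
g(0.25) = 1.09375 > 0, so the root lies in [0.25, 0.5]
g(0.375) = 0.488281 > 0, so the root lies in [0.375, 0.5]
g(0.4375) = 0.1372 > 0, so the root lies in [0.4375, 0.5]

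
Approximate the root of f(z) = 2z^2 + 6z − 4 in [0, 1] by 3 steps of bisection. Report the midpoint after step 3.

z = 0.5 gives f = -0.5, negative; keep [0.5, 1]
z = 0.75 gives f = 1.625, positive; keep [0.5, 0.75]
z = 0.625 gives f = 0.53125, positive; keep [0.5, 0.625]

0.625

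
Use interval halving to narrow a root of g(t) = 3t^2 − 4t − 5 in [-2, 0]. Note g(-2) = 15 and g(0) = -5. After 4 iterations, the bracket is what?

[-0.875, -0.75]

m = -1, g(m) = 2 (+); new bracket [-1, 0]
m = -0.5, g(m) = -2.25 (−); new bracket [-1, -0.5]
m = -0.75, g(m) = -0.3125 (−); new bracket [-1, -0.75]
m = -0.875, g(m) = 0.7969 (+); new bracket [-0.875, -0.75]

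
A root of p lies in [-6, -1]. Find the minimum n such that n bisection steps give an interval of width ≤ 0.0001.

16

Width after n steps is 5/2^n. Need 2^n ≥ 5/0.0001 = 50000.
2^15 = 32768 < 50000 ≤ 2^16 = 65536, so n = 16.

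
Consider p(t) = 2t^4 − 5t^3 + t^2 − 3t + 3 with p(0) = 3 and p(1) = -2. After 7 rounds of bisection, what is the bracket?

t = 0.5 gives p = 1.25, positive; keep [0.5, 1]
t = 0.75 gives p = -0.164062, negative; keep [0.5, 0.75]
t = 0.625 gives p = 0.600098, positive; keep [0.625, 0.75]
t = 0.6875 gives p = 0.2322, positive; keep [0.6875, 0.75]
t = 0.71875 gives p = 0.0376, positive; keep [0.71875, 0.75]
t = 0.734375 gives p = -0.0624, negative; keep [0.71875, 0.734375]
t = 0.7265625 gives p = -0.0122, negative; keep [0.71875, 0.7265625]

[0.71875, 0.7265625]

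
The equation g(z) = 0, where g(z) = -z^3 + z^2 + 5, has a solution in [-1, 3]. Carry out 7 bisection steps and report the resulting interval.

midpoint 1: g = 5 > 0 → [1, 3]
midpoint 2: g = 1 > 0 → [2, 3]
midpoint 2.5: g = -4.375 < 0 → [2, 2.5]
midpoint 2.25: g = -1.3281 < 0 → [2, 2.25]
midpoint 2.125: g = -0.0801 < 0 → [2, 2.125]
midpoint 2.0625: g = 0.4802 > 0 → [2.0625, 2.125]
midpoint 2.09375: g = 0.2052 > 0 → [2.09375, 2.125]

[2.09375, 2.125]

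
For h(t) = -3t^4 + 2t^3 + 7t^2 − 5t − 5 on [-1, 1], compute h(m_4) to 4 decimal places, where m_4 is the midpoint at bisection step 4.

t = 0 gives h = -5, negative; keep [-1, 0]
t = -0.5 gives h = -1.1875, negative; keep [-1, -0.5]
t = -0.75 gives h = 0.894531, positive; keep [-0.75, -0.5]
t = -0.625 gives h = -0.0867, negative; keep [-0.75, -0.625]

-0.0867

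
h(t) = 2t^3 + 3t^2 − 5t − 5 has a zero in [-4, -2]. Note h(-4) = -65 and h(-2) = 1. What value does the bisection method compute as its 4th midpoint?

midpoint -3: h = -17 < 0 → [-3, -2]
midpoint -2.5: h = -5 < 0 → [-2.5, -2]
midpoint -2.25: h = -1.34375 < 0 → [-2.25, -2]
midpoint -2.125: h = -0.0195 < 0 → [-2.125, -2]

-2.125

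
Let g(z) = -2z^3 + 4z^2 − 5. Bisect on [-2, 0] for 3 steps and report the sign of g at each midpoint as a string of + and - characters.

+--

z = -1 gives g = 1, positive; keep [-1, 0]
z = -0.5 gives g = -3.75, negative; keep [-1, -0.5]
z = -0.75 gives g = -1.90625, negative; keep [-1, -0.75]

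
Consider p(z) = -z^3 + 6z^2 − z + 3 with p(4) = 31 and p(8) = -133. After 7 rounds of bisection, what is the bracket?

[5.90625, 5.9375]

z = 6 gives p = -3, negative; keep [4, 6]
z = 5 gives p = 23, positive; keep [5, 6]
z = 5.5 gives p = 12.625, positive; keep [5.5, 6]
z = 5.75 gives p = 5.5156, positive; keep [5.75, 6]
z = 5.875 gives p = 1.4395, positive; keep [5.875, 6]
z = 5.9375 gives p = -0.7341, negative; keep [5.875, 5.9375]
z = 5.90625 gives p = 0.3641, positive; keep [5.90625, 5.9375]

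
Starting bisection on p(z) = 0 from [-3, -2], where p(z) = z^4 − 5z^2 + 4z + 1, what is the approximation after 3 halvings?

-2.625

midpoint -2.5: p = -1.1875 < 0 → [-3, -2.5]
midpoint -2.75: p = 9.378906 > 0 → [-2.75, -2.5]
midpoint -2.625: p = 3.527588 > 0 → [-2.625, -2.5]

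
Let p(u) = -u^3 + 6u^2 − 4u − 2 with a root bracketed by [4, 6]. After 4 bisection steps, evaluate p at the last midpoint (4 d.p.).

p(5) = 3 > 0, so the root lies in [5, 6]
p(5.5) = -8.875 < 0, so the root lies in [5, 5.5]
p(5.25) = -2.328125 < 0, so the root lies in [5, 5.25]
p(5.125) = 0.4824 > 0, so the root lies in [5.125, 5.25]

0.4824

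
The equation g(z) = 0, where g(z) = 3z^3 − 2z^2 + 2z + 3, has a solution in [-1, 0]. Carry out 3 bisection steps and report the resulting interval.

[-0.75, -0.625]

m = -0.5, g(m) = 1.125 (+); new bracket [-1, -0.5]
m = -0.75, g(m) = -0.890625 (−); new bracket [-0.75, -0.5]
m = -0.625, g(m) = 0.236328 (+); new bracket [-0.75, -0.625]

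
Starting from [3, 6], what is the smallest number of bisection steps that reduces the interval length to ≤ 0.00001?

19

Width after n steps is 3/2^n. Need 2^n ≥ 3/0.00001 = 300000.
2^18 = 262144 < 300000 ≤ 2^19 = 524288, so n = 19.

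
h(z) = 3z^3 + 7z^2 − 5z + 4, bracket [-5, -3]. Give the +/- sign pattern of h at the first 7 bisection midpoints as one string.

------+

midpoint -4: h = -56 < 0 → [-4, -3]
midpoint -3.5: h = -21.375 < 0 → [-3.5, -3]
midpoint -3.25: h = -8.796875 < 0 → [-3.25, -3]
midpoint -3.125: h = -3.5684 < 0 → [-3.125, -3]
midpoint -3.0625: h = -1.2039 < 0 → [-3.0625, -3]
midpoint -3.03125: h = -0.0821 < 0 → [-3.03125, -3]
midpoint -3.015625: h = 0.4639 > 0 → [-3.03125, -3.015625]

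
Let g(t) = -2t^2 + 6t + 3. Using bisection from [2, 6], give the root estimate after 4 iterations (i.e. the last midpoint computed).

g(4) = -5 < 0, so the root lies in [2, 4]
g(3) = 3 > 0, so the root lies in [3, 4]
g(3.5) = -0.5 < 0, so the root lies in [3, 3.5]
g(3.25) = 1.375 > 0, so the root lies in [3.25, 3.5]

3.25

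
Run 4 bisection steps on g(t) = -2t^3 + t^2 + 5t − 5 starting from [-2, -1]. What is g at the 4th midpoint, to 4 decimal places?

-0.9790

g(-1.5) = -3.5 < 0, so the root lies in [-2, -1.5]
g(-1.75) = 0.03125 > 0, so the root lies in [-1.75, -1.5]
g(-1.625) = -1.902344 < 0, so the root lies in [-1.75, -1.625]
g(-1.6875) = -0.979 < 0, so the root lies in [-1.75, -1.6875]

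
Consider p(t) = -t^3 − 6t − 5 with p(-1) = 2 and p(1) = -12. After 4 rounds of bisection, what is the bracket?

[-0.875, -0.75]

m = 0, p(m) = -5 (−); new bracket [-1, 0]
m = -0.5, p(m) = -1.875 (−); new bracket [-1, -0.5]
m = -0.75, p(m) = -0.078125 (−); new bracket [-1, -0.75]
m = -0.875, p(m) = 0.9199 (+); new bracket [-0.875, -0.75]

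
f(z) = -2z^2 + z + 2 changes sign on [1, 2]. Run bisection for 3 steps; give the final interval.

[1.25, 1.375]

m = 1.5, f(m) = -1 (−); new bracket [1, 1.5]
m = 1.25, f(m) = 0.125 (+); new bracket [1.25, 1.5]
m = 1.375, f(m) = -0.40625 (−); new bracket [1.25, 1.375]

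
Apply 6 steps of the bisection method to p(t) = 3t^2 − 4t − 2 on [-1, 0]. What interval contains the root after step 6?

t = -0.5 gives p = 0.75, positive; keep [-0.5, 0]
t = -0.25 gives p = -0.8125, negative; keep [-0.5, -0.25]
t = -0.375 gives p = -0.078125, negative; keep [-0.5, -0.375]
t = -0.4375 gives p = 0.3242, positive; keep [-0.4375, -0.375]
t = -0.40625 gives p = 0.1201, positive; keep [-0.40625, -0.375]
t = -0.390625 gives p = 0.0203, positive; keep [-0.390625, -0.375]

[-0.390625, -0.375]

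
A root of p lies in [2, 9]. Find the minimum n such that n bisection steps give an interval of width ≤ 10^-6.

Width after n steps is 7/2^n. Need 2^n ≥ 7/10^-6 = 7000000.
2^22 = 4194304 < 7000000 ≤ 2^23 = 8388608, so n = 23.

23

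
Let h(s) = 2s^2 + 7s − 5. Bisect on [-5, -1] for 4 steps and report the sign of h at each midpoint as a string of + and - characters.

m = -3, h(m) = -8 (−); new bracket [-5, -3]
m = -4, h(m) = -1 (−); new bracket [-5, -4]
m = -4.5, h(m) = 4 (+); new bracket [-4.5, -4]
m = -4.25, h(m) = 1.375 (+); new bracket [-4.25, -4]

--++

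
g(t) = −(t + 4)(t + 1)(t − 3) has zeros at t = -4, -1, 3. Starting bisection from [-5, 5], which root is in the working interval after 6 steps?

midpoint 0: g = 12 > 0 → [0, 5]
midpoint 2.5: g = 11.375 > 0 → [2.5, 5]
midpoint 3.75: g = -27.609375 < 0 → [2.5, 3.75]
midpoint 3.125: g = -3.6738 < 0 → [2.5, 3.125]
midpoint 2.8125: g = 4.8699 > 0 → [2.8125, 3.125]
midpoint 2.96875: g = 0.8643 > 0 → [2.96875, 3.125]

3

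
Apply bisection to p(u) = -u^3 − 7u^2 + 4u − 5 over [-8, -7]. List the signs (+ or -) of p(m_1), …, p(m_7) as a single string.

-++---+

midpoint -7.5: p = -6.875 < 0 → [-8, -7.5]
midpoint -7.75: p = 9.046875 > 0 → [-7.75, -7.5]
midpoint -7.625: p = 0.837891 > 0 → [-7.625, -7.5]
midpoint -7.5625: p = -3.0798 < 0 → [-7.625, -7.5625]
midpoint -7.59375: p = -1.1364 < 0 → [-7.625, -7.59375]
midpoint -7.609375: p = -0.1531 < 0 → [-7.625, -7.609375]
midpoint -7.6171875: p = 0.3414 > 0 → [-7.6171875, -7.609375]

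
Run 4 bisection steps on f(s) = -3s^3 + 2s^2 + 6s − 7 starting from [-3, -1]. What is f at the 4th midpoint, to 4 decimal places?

1.4043

m = -2, f(m) = 13 (+); new bracket [-2, -1]
m = -1.5, f(m) = -1.375 (−); new bracket [-2, -1.5]
m = -1.75, f(m) = 4.703125 (+); new bracket [-1.75, -1.5]
m = -1.625, f(m) = 1.4043 (+); new bracket [-1.625, -1.5]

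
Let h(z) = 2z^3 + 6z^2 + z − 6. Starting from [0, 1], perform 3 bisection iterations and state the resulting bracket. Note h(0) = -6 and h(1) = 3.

[0.75, 0.875]

m = 0.5, h(m) = -3.75 (−); new bracket [0.5, 1]
m = 0.75, h(m) = -1.03125 (−); new bracket [0.75, 1]
m = 0.875, h(m) = 0.808594 (+); new bracket [0.75, 0.875]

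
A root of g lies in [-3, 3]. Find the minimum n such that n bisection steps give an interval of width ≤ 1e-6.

23

Width after n steps is 6/2^n. Need 2^n ≥ 6/1e-6 = 6000000.
2^22 = 4194304 < 6000000 ≤ 2^23 = 8388608, so n = 23.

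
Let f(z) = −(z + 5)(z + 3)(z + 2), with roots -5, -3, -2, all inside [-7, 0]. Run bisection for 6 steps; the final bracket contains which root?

-5

midpoint -3.5: f = -1.125 < 0 → [-7, -3.5]
midpoint -5.25: f = 1.828125 > 0 → [-5.25, -3.5]
midpoint -4.375: f = -2.041016 < 0 → [-5.25, -4.375]
midpoint -4.8125: f = -0.9558 < 0 → [-5.25, -4.8125]
midpoint -5.03125: f = 0.1924 > 0 → [-5.03125, -4.8125]
midpoint -4.921875: f = -0.4387 < 0 → [-5.03125, -4.921875]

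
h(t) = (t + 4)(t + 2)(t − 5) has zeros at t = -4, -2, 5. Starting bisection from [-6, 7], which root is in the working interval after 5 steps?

midpoint 0.5: h = -50.625 < 0 → [0.5, 7]
midpoint 3.75: h = -55.703125 < 0 → [3.75, 7]
midpoint 5.375: h = 25.927734 > 0 → [3.75, 5.375]
midpoint 4.5625: h = -24.5837 < 0 → [4.5625, 5.375]
midpoint 4.96875: h = -1.9532 < 0 → [4.96875, 5.375]

5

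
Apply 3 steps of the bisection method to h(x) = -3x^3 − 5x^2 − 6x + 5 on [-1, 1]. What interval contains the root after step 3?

m = 0, h(m) = 5 (+); new bracket [0, 1]
m = 0.5, h(m) = 0.375 (+); new bracket [0.5, 1]
m = 0.75, h(m) = -3.578125 (−); new bracket [0.5, 0.75]

[0.5, 0.75]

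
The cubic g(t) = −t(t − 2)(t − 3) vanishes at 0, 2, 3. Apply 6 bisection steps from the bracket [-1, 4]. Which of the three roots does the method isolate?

0

midpoint 1.5: g = -1.125 < 0 → [-1, 1.5]
midpoint 0.25: g = -1.203125 < 0 → [-1, 0.25]
midpoint -0.375: g = 3.005859 > 0 → [-0.375, 0.25]
midpoint -0.0625: g = 0.3948 > 0 → [-0.0625, 0.25]
midpoint 0.09375: g = -0.5194 < 0 → [-0.0625, 0.09375]
midpoint 0.015625: g = -0.0925 < 0 → [-0.0625, 0.015625]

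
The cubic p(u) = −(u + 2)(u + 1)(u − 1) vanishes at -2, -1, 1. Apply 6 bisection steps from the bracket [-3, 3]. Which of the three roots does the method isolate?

1

m = 0, p(m) = 2 (+); new bracket [0, 3]
m = 1.5, p(m) = -4.375 (−); new bracket [0, 1.5]
m = 0.75, p(m) = 1.203125 (+); new bracket [0.75, 1.5]
m = 1.125, p(m) = -0.8301 (−); new bracket [0.75, 1.125]
m = 0.9375, p(m) = 0.3557 (+); new bracket [0.9375, 1.125]
m = 1.03125, p(m) = -0.1924 (−); new bracket [0.9375, 1.03125]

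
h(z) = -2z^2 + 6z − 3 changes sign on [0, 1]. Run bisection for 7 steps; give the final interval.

[0.6328125, 0.640625]

z = 0.5 gives h = -0.5, negative; keep [0.5, 1]
z = 0.75 gives h = 0.375, positive; keep [0.5, 0.75]
z = 0.625 gives h = -0.03125, negative; keep [0.625, 0.75]
z = 0.6875 gives h = 0.1797, positive; keep [0.625, 0.6875]
z = 0.65625 gives h = 0.0762, positive; keep [0.625, 0.65625]
z = 0.640625 gives h = 0.0229, positive; keep [0.625, 0.640625]
z = 0.6328125 gives h = -0.004, negative; keep [0.6328125, 0.640625]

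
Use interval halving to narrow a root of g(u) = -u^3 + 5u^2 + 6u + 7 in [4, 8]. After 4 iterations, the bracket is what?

[6, 6.25]

g(6) = 7 > 0, so the root lies in [6, 8]
g(7) = -49 < 0, so the root lies in [6, 7]
g(6.5) = -17.375 < 0, so the root lies in [6, 6.5]
g(6.25) = -4.3281 < 0, so the root lies in [6, 6.25]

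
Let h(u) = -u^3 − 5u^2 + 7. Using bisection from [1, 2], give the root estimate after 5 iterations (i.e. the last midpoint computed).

midpoint 1.5: h = -7.625 < 0 → [1, 1.5]
midpoint 1.25: h = -2.765625 < 0 → [1, 1.25]
midpoint 1.125: h = -0.751953 < 0 → [1, 1.125]
midpoint 1.0625: h = 0.156 > 0 → [1.0625, 1.125]
midpoint 1.09375: h = -0.2899 < 0 → [1.0625, 1.09375]

1.09375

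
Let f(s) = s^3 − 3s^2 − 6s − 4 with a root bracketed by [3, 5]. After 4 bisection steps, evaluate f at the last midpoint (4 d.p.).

f(4) = -12 < 0, so the root lies in [4, 5]
f(4.5) = -0.625 < 0, so the root lies in [4.5, 5]
f(4.75) = 6.984375 > 0, so the root lies in [4.5, 4.75]
f(4.625) = 3.0098 > 0, so the root lies in [4.5, 4.625]

3.0098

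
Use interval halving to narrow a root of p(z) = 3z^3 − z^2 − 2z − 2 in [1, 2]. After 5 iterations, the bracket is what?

midpoint 1.5: p = 2.875 > 0 → [1, 1.5]
midpoint 1.25: p = -0.203125 < 0 → [1.25, 1.5]
midpoint 1.375: p = 1.158203 > 0 → [1.25, 1.375]
midpoint 1.3125: p = 0.4353 > 0 → [1.25, 1.3125]
midpoint 1.28125: p = 0.1058 > 0 → [1.25, 1.28125]

[1.25, 1.28125]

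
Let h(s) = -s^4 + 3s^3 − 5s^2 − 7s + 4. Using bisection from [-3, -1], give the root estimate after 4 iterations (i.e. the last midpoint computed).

m = -2, h(m) = -42 (−); new bracket [-2, -1]
m = -1.5, h(m) = -11.9375 (−); new bracket [-1.5, -1]
m = -1.25, h(m) = -3.363281 (−); new bracket [-1.25, -1]
m = -1.125, h(m) = -0.3264 (−); new bracket [-1.125, -1]

-1.125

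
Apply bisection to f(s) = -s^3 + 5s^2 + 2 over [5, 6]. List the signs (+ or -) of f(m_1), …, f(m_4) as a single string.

---+

f(5.5) = -13.125 < 0, so the root lies in [5, 5.5]
f(5.25) = -4.890625 < 0, so the root lies in [5, 5.25]
f(5.125) = -1.283203 < 0, so the root lies in [5, 5.125]
f(5.0625) = 0.3982 > 0, so the root lies in [5.0625, 5.125]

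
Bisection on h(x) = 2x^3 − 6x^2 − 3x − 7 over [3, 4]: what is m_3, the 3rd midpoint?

3.625

m = 3.5, h(m) = -5.25 (−); new bracket [3.5, 4]
m = 3.75, h(m) = 2.84375 (+); new bracket [3.5, 3.75]
m = 3.625, h(m) = -1.449219 (−); new bracket [3.625, 3.75]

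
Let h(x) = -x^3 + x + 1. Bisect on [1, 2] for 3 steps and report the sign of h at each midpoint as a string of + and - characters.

x = 1.5 gives h = -0.875, negative; keep [1, 1.5]
x = 1.25 gives h = 0.296875, positive; keep [1.25, 1.5]
x = 1.375 gives h = -0.224609, negative; keep [1.25, 1.375]

-+-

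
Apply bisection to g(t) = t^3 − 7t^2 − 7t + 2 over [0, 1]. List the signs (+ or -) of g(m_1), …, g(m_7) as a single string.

--+++-+

m = 0.5, g(m) = -3.125 (−); new bracket [0, 0.5]
m = 0.25, g(m) = -0.171875 (−); new bracket [0, 0.25]
m = 0.125, g(m) = 1.017578 (+); new bracket [0.125, 0.25]
m = 0.1875, g(m) = 0.448 (+); new bracket [0.1875, 0.25]
m = 0.21875, g(m) = 0.1443 (+); new bracket [0.21875, 0.25]
m = 0.234375, g(m) = -0.0123 (−); new bracket [0.21875, 0.234375]
m = 0.2265625, g(m) = 0.0664 (+); new bracket [0.2265625, 0.234375]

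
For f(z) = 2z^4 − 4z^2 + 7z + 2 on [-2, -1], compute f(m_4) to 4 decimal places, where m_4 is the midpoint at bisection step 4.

f(-1.5) = -7.375 < 0, so the root lies in [-2, -1.5]
f(-1.75) = -3.742188 < 0, so the root lies in [-2, -1.75]
f(-1.875) = -0.468262 < 0, so the root lies in [-2, -1.875]
f(-1.9375) = 1.6055 > 0, so the root lies in [-1.9375, -1.875]

1.6055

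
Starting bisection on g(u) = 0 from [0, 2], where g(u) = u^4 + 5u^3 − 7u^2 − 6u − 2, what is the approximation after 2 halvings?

midpoint 1: g = -9 < 0 → [1, 2]
midpoint 1.5: g = -4.8125 < 0 → [1.5, 2]

1.5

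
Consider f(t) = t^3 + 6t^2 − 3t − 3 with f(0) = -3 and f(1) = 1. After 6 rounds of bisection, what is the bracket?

[0.90625, 0.921875]

midpoint 0.5: f = -2.875 < 0 → [0.5, 1]
midpoint 0.75: f = -1.453125 < 0 → [0.75, 1]
midpoint 0.875: f = -0.361328 < 0 → [0.875, 1]
midpoint 0.9375: f = 0.2849 > 0 → [0.875, 0.9375]
midpoint 0.90625: f = -0.0467 < 0 → [0.90625, 0.9375]
midpoint 0.921875: f = 0.117 > 0 → [0.90625, 0.921875]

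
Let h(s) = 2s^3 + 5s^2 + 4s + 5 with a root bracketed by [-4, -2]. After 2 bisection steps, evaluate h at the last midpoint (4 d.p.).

-5.0000

m = -3, h(m) = -16 (−); new bracket [-3, -2]
m = -2.5, h(m) = -5 (−); new bracket [-2.5, -2]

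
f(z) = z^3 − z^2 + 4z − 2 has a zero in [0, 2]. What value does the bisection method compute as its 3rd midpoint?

0.75

midpoint 1: f = 2 > 0 → [0, 1]
midpoint 0.5: f = -0.125 < 0 → [0.5, 1]
midpoint 0.75: f = 0.859375 > 0 → [0.5, 0.75]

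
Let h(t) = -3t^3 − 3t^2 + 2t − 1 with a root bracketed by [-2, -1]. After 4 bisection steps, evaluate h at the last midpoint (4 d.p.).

-0.0051

midpoint -1.5: h = -0.625 < 0 → [-2, -1.5]
midpoint -1.75: h = 2.390625 > 0 → [-1.75, -1.5]
midpoint -1.625: h = 0.701172 > 0 → [-1.625, -1.5]
midpoint -1.5625: h = -0.0051 < 0 → [-1.625, -1.5625]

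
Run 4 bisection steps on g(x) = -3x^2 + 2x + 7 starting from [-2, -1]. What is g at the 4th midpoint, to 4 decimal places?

g(-1.5) = -2.75 < 0, so the root lies in [-1.5, -1]
g(-1.25) = -0.1875 < 0, so the root lies in [-1.25, -1]
g(-1.125) = 0.953125 > 0, so the root lies in [-1.25, -1.125]
g(-1.1875) = 0.3945 > 0, so the root lies in [-1.25, -1.1875]

0.3945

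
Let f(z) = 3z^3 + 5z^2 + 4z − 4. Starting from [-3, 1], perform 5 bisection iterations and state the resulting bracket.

[0.5, 0.625]

m = -1, f(m) = -6 (−); new bracket [-1, 1]
m = 0, f(m) = -4 (−); new bracket [0, 1]
m = 0.5, f(m) = -0.375 (−); new bracket [0.5, 1]
m = 0.75, f(m) = 3.0781 (+); new bracket [0.5, 0.75]
m = 0.625, f(m) = 1.1855 (+); new bracket [0.5, 0.625]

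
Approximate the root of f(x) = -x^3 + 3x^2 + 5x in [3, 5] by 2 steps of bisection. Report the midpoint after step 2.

4.5

midpoint 4: f = 4 > 0 → [4, 5]
midpoint 4.5: f = -7.875 < 0 → [4, 4.5]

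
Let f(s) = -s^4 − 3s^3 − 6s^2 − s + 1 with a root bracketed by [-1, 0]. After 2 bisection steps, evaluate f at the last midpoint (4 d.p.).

midpoint -0.5: f = 0.3125 > 0 → [-1, -0.5]
midpoint -0.75: f = -0.675781 < 0 → [-0.75, -0.5]

-0.6758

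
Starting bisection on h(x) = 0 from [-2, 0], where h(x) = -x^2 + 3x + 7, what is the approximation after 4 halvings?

-1.625

m = -1, h(m) = 3 (+); new bracket [-2, -1]
m = -1.5, h(m) = 0.25 (+); new bracket [-2, -1.5]
m = -1.75, h(m) = -1.3125 (−); new bracket [-1.75, -1.5]
m = -1.625, h(m) = -0.5156 (−); new bracket [-1.625, -1.5]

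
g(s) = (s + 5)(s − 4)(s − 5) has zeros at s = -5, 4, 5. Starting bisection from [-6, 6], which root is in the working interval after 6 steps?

m = 0, g(m) = 100 (+); new bracket [-6, 0]
m = -3, g(m) = 112 (+); new bracket [-6, -3]
m = -4.5, g(m) = 40.375 (+); new bracket [-6, -4.5]
m = -5.25, g(m) = -23.7031 (−); new bracket [-5.25, -4.5]
m = -4.875, g(m) = 10.9551 (+); new bracket [-5.25, -4.875]
m = -5.0625, g(m) = -5.6995 (−); new bracket [-5.0625, -4.875]

-5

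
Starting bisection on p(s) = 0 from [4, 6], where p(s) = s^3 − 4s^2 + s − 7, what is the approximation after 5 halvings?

s = 5 gives p = 23, positive; keep [4, 5]
s = 4.5 gives p = 7.625, positive; keep [4, 4.5]
s = 4.25 gives p = 1.765625, positive; keep [4, 4.25]
s = 4.125 gives p = -0.748, negative; keep [4.125, 4.25]
s = 4.1875 gives p = 0.4753, positive; keep [4.125, 4.1875]

4.1875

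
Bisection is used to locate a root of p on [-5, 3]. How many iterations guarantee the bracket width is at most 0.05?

8

Width after n steps is 8/2^n. Need 2^n ≥ 8/0.05 = 160.
2^7 = 128 < 160 ≤ 2^8 = 256, so n = 8.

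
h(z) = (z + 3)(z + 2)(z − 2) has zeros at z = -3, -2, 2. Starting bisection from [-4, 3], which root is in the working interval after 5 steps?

midpoint -0.5: h = -9.375 < 0 → [-0.5, 3]
midpoint 1.25: h = -10.359375 < 0 → [1.25, 3]
midpoint 2.125: h = 2.642578 > 0 → [1.25, 2.125]
midpoint 1.6875: h = -5.4016 < 0 → [1.6875, 2.125]
midpoint 1.90625: h = -1.7967 < 0 → [1.90625, 2.125]

2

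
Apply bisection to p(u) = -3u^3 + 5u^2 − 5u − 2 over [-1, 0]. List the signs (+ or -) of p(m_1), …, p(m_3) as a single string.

m = -0.5, p(m) = 2.125 (+); new bracket [-0.5, 0]
m = -0.25, p(m) = -0.390625 (−); new bracket [-0.5, -0.25]
m = -0.375, p(m) = 0.736328 (+); new bracket [-0.375, -0.25]

+-+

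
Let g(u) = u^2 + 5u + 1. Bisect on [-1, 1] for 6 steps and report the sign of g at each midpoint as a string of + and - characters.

u = 0 gives g = 1, positive; keep [-1, 0]
u = -0.5 gives g = -1.25, negative; keep [-0.5, 0]
u = -0.25 gives g = -0.1875, negative; keep [-0.25, 0]
u = -0.125 gives g = 0.3906, positive; keep [-0.25, -0.125]
u = -0.1875 gives g = 0.0977, positive; keep [-0.25, -0.1875]
u = -0.21875 gives g = -0.0459, negative; keep [-0.21875, -0.1875]

+--++-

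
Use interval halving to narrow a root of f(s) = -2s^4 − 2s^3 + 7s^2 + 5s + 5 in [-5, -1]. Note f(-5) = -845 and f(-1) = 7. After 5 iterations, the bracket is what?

[-2.375, -2.25]

s = -3 gives f = -55, negative; keep [-3, -1]
s = -2 gives f = 7, positive; keep [-3, -2]
s = -2.5 gives f = -10.625, negative; keep [-2.5, -2]
s = -2.25 gives f = 0.7109, positive; keep [-2.5, -2.25]
s = -2.375 gives f = -4.231, negative; keep [-2.375, -2.25]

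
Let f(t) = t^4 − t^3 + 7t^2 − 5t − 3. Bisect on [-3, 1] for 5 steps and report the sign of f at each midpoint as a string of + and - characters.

+-+--

m = -1, f(m) = 11 (+); new bracket [-1, 1]
m = 0, f(m) = -3 (−); new bracket [-1, 0]
m = -0.5, f(m) = 1.4375 (+); new bracket [-0.5, 0]
m = -0.25, f(m) = -1.293 (−); new bracket [-0.5, -0.25]
m = -0.375, f(m) = -0.0681 (−); new bracket [-0.5, -0.375]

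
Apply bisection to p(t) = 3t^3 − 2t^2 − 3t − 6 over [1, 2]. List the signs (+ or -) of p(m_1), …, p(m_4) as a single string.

--+-

t = 1.5 gives p = -4.875, negative; keep [1.5, 2]
t = 1.75 gives p = -1.296875, negative; keep [1.75, 2]
t = 1.875 gives p = 1.119141, positive; keep [1.75, 1.875]
t = 1.8125 gives p = -0.1448, negative; keep [1.8125, 1.875]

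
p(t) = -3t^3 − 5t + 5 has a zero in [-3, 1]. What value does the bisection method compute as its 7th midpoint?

0.71875

m = -1, p(m) = 13 (+); new bracket [-1, 1]
m = 0, p(m) = 5 (+); new bracket [0, 1]
m = 0.5, p(m) = 2.125 (+); new bracket [0.5, 1]
m = 0.75, p(m) = -0.0156 (−); new bracket [0.5, 0.75]
m = 0.625, p(m) = 1.1426 (+); new bracket [0.625, 0.75]
m = 0.6875, p(m) = 0.5876 (+); new bracket [0.6875, 0.75]
m = 0.71875, p(m) = 0.2923 (+); new bracket [0.71875, 0.75]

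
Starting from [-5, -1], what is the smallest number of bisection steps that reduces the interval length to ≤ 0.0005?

13

Width after n steps is 4/2^n. Need 2^n ≥ 4/0.0005 = 8000.
2^12 = 4096 < 8000 ≤ 2^13 = 8192, so n = 13.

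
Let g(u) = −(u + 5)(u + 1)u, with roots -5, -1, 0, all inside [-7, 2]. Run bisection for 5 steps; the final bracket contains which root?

u = -2.5 gives g = -9.375, negative; keep [-7, -2.5]
u = -4.75 gives g = -4.453125, negative; keep [-7, -4.75]
u = -5.875 gives g = 25.060547, positive; keep [-5.875, -4.75]
u = -5.3125 gives g = 7.1594, positive; keep [-5.3125, -4.75]
u = -5.03125 gives g = 0.6338, positive; keep [-5.03125, -4.75]

-5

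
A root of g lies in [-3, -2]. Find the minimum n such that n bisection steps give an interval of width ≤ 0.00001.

Width after n steps is 1/2^n. Need 2^n ≥ 1/0.00001 = 100000.
2^16 = 65536 < 100000 ≤ 2^17 = 131072, so n = 17.

17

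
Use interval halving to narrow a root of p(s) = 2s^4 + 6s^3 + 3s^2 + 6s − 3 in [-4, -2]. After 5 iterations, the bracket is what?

[-2.9375, -2.875]

m = -3, p(m) = 6 (+); new bracket [-3, -2]
m = -2.5, p(m) = -14.875 (−); new bracket [-3, -2.5]
m = -2.75, p(m) = -7.210938 (−); new bracket [-3, -2.75]
m = -2.875, p(m) = -1.394 (−); new bracket [-3, -2.875]
m = -2.9375, p(m) = 2.0933 (+); new bracket [-2.9375, -2.875]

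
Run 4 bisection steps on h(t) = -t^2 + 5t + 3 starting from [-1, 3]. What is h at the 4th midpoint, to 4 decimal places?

-1.3125

t = 1 gives h = 7, positive; keep [-1, 1]
t = 0 gives h = 3, positive; keep [-1, 0]
t = -0.5 gives h = 0.25, positive; keep [-1, -0.5]
t = -0.75 gives h = -1.3125, negative; keep [-0.75, -0.5]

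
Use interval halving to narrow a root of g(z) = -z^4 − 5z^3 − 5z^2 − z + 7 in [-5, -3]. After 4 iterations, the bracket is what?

m = -4, g(m) = -5 (−); new bracket [-4, -3]
m = -3.5, g(m) = 13.5625 (+); new bracket [-4, -3.5]
m = -3.75, g(m) = 6.355469 (+); new bracket [-4, -3.75]
m = -3.875, g(m) = 1.2556 (+); new bracket [-4, -3.875]

[-4, -3.875]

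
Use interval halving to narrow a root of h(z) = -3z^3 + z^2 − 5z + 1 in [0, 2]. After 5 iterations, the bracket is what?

m = 1, h(m) = -6 (−); new bracket [0, 1]
m = 0.5, h(m) = -1.625 (−); new bracket [0, 0.5]
m = 0.25, h(m) = -0.234375 (−); new bracket [0, 0.25]
m = 0.125, h(m) = 0.3848 (+); new bracket [0.125, 0.25]
m = 0.1875, h(m) = 0.0779 (+); new bracket [0.1875, 0.25]

[0.1875, 0.25]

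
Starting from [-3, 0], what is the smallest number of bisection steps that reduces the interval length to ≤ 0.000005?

20

Width after n steps is 3/2^n. Need 2^n ≥ 3/0.000005 = 600000.
2^19 = 524288 < 600000 ≤ 2^20 = 1048576, so n = 20.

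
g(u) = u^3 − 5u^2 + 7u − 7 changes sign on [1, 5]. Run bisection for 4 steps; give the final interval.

[3.5, 3.75]

u = 3 gives g = -4, negative; keep [3, 5]
u = 4 gives g = 5, positive; keep [3, 4]
u = 3.5 gives g = -0.875, negative; keep [3.5, 4]
u = 3.75 gives g = 1.6719, positive; keep [3.5, 3.75]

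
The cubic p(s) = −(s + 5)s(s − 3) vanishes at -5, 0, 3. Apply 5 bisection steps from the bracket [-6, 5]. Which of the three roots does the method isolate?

midpoint -0.5: p = -7.875 < 0 → [-6, -0.5]
midpoint -3.25: p = -35.546875 < 0 → [-6, -3.25]
midpoint -4.625: p = -13.224609 < 0 → [-6, -4.625]
midpoint -5.3125: p = 13.8 > 0 → [-5.3125, -4.625]
midpoint -4.96875: p = -1.2373 < 0 → [-5.3125, -4.96875]

-5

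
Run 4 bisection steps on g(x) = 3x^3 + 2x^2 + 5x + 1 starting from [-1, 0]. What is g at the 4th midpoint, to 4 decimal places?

0.1130

x = -0.5 gives g = -1.375, negative; keep [-0.5, 0]
x = -0.25 gives g = -0.171875, negative; keep [-0.25, 0]
x = -0.125 gives g = 0.400391, positive; keep [-0.25, -0.125]
x = -0.1875 gives g = 0.113, positive; keep [-0.25, -0.1875]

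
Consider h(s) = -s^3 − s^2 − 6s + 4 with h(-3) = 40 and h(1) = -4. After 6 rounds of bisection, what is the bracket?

midpoint -1: h = 10 > 0 → [-1, 1]
midpoint 0: h = 4 > 0 → [0, 1]
midpoint 0.5: h = 0.625 > 0 → [0.5, 1]
midpoint 0.75: h = -1.4844 < 0 → [0.5, 0.75]
midpoint 0.625: h = -0.3848 < 0 → [0.5, 0.625]
midpoint 0.5625: h = 0.1306 > 0 → [0.5625, 0.625]

[0.5625, 0.625]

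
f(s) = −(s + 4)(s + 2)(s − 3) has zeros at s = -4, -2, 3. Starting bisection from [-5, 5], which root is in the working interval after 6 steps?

3

midpoint 0: f = 24 > 0 → [0, 5]
midpoint 2.5: f = 14.625 > 0 → [2.5, 5]
midpoint 3.75: f = -33.421875 < 0 → [2.5, 3.75]
midpoint 3.125: f = -4.5645 < 0 → [2.5, 3.125]
midpoint 2.8125: f = 6.1472 > 0 → [2.8125, 3.125]
midpoint 2.96875: f = 1.0821 > 0 → [2.96875, 3.125]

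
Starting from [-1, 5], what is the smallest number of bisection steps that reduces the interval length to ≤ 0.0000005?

24

Width after n steps is 6/2^n. Need 2^n ≥ 6/0.0000005 = 12000000.
2^23 = 8388608 < 12000000 ≤ 2^24 = 16777216, so n = 24.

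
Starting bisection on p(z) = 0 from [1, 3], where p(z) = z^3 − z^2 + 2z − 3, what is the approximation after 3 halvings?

1.25

p(2) = 5 > 0, so the root lies in [1, 2]
p(1.5) = 1.125 > 0, so the root lies in [1, 1.5]
p(1.25) = -0.109375 < 0, so the root lies in [1.25, 1.5]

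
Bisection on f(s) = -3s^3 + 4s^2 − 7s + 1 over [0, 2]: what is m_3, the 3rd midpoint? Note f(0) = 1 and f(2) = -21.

0.25

m = 1, f(m) = -5 (−); new bracket [0, 1]
m = 0.5, f(m) = -1.875 (−); new bracket [0, 0.5]
m = 0.25, f(m) = -0.546875 (−); new bracket [0, 0.25]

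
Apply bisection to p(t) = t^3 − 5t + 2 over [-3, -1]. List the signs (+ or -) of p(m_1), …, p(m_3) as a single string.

+-+

p(-2) = 4 > 0, so the root lies in [-3, -2]
p(-2.5) = -1.125 < 0, so the root lies in [-2.5, -2]
p(-2.25) = 1.859375 > 0, so the root lies in [-2.5, -2.25]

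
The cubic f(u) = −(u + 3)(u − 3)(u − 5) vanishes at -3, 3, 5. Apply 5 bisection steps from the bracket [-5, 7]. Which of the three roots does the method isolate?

f(1) = -32 < 0, so the root lies in [-5, 1]
f(-2) = -35 < 0, so the root lies in [-5, -2]
f(-3.5) = 27.625 > 0, so the root lies in [-3.5, -2]
f(-2.75) = -11.1406 < 0, so the root lies in [-3.5, -2.75]
f(-3.125) = 6.2207 > 0, so the root lies in [-3.125, -2.75]

-3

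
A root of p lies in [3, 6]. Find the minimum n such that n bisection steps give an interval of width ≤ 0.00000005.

Width after n steps is 3/2^n. Need 2^n ≥ 3/0.00000005 = 60000000.
2^25 = 33554432 < 60000000 ≤ 2^26 = 67108864, so n = 26.

26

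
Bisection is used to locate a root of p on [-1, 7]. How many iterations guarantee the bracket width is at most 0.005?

Width after n steps is 8/2^n. Need 2^n ≥ 8/0.005 = 1600.
2^10 = 1024 < 1600 ≤ 2^11 = 2048, so n = 11.

11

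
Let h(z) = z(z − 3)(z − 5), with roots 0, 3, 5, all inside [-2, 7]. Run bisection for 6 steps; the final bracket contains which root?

0

m = 2.5, h(m) = 3.125 (+); new bracket [-2, 2.5]
m = 0.25, h(m) = 3.265625 (+); new bracket [-2, 0.25]
m = -0.875, h(m) = -19.919922 (−); new bracket [-0.875, 0.25]
m = -0.3125, h(m) = -5.4993 (−); new bracket [-0.3125, 0.25]
m = -0.03125, h(m) = -0.4766 (−); new bracket [-0.03125, 0.25]
m = 0.109375, h(m) = 1.5462 (+); new bracket [-0.03125, 0.109375]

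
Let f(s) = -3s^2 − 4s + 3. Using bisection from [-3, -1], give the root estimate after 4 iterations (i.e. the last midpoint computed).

-1.875

s = -2 gives f = -1, negative; keep [-2, -1]
s = -1.5 gives f = 2.25, positive; keep [-2, -1.5]
s = -1.75 gives f = 0.8125, positive; keep [-2, -1.75]
s = -1.875 gives f = -0.0469, negative; keep [-1.875, -1.75]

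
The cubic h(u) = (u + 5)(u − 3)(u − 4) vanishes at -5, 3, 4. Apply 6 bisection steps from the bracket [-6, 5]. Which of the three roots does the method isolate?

h(-0.5) = 70.875 > 0, so the root lies in [-6, -0.5]
h(-3.25) = 79.296875 > 0, so the root lies in [-6, -3.25]
h(-4.625) = 24.662109 > 0, so the root lies in [-6, -4.625]
h(-5.3125) = -24.1907 < 0, so the root lies in [-5.3125, -4.625]
h(-4.96875) = 2.2334 > 0, so the root lies in [-5.3125, -4.96875]
h(-5.140625) = -10.464 < 0, so the root lies in [-5.140625, -4.96875]

-5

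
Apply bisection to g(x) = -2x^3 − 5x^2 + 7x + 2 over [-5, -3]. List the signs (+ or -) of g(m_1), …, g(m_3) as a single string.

m = -4, g(m) = 22 (+); new bracket [-4, -3]
m = -3.5, g(m) = 2 (+); new bracket [-3.5, -3]
m = -3.25, g(m) = -4.90625 (−); new bracket [-3.5, -3.25]

++-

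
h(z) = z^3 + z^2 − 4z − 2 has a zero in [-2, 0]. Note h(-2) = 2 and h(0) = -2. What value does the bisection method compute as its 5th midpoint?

-0.4375

midpoint -1: h = 2 > 0 → [-1, 0]
midpoint -0.5: h = 0.125 > 0 → [-0.5, 0]
midpoint -0.25: h = -0.953125 < 0 → [-0.5, -0.25]
midpoint -0.375: h = -0.4121 < 0 → [-0.5, -0.375]
midpoint -0.4375: h = -0.1423 < 0 → [-0.5, -0.4375]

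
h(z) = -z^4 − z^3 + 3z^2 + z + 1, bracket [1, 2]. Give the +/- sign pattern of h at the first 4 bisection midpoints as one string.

m = 1.5, h(m) = 0.8125 (+); new bracket [1.5, 2]
m = 1.75, h(m) = -2.800781 (−); new bracket [1.5, 1.75]
m = 1.625, h(m) = -0.717041 (−); new bracket [1.5, 1.625]
m = 1.5625, h(m) = 0.1116 (+); new bracket [1.5625, 1.625]

+--+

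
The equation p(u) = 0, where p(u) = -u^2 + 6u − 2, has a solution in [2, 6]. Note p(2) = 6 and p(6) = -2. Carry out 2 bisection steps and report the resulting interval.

[5, 6]

p(4) = 6 > 0, so the root lies in [4, 6]
p(5) = 3 > 0, so the root lies in [5, 6]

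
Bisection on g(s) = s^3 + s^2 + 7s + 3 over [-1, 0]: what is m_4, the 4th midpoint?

m = -0.5, g(m) = -0.375 (−); new bracket [-0.5, 0]
m = -0.25, g(m) = 1.296875 (+); new bracket [-0.5, -0.25]
m = -0.375, g(m) = 0.462891 (+); new bracket [-0.5, -0.375]
m = -0.4375, g(m) = 0.0452 (+); new bracket [-0.5, -0.4375]

-0.4375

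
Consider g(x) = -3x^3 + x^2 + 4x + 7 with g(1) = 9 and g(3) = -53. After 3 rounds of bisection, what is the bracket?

g(2) = -5 < 0, so the root lies in [1, 2]
g(1.5) = 5.125 > 0, so the root lies in [1.5, 2]
g(1.75) = 0.984375 > 0, so the root lies in [1.75, 2]

[1.75, 2]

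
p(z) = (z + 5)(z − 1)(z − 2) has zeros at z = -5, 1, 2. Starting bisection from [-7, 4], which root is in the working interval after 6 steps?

-5

p(-1.5) = 30.625 > 0, so the root lies in [-7, -1.5]
p(-4.25) = 24.609375 > 0, so the root lies in [-7, -4.25]
p(-5.625) = -31.572266 < 0, so the root lies in [-5.625, -4.25]
p(-4.9375) = 2.5745 > 0, so the root lies in [-5.625, -4.9375]
p(-5.28125) = -12.8631 < 0, so the root lies in [-5.28125, -4.9375]
p(-5.109375) = -4.7506 < 0, so the root lies in [-5.109375, -4.9375]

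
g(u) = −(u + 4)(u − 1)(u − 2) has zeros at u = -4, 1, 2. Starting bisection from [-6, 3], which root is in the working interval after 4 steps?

-4

u = -1.5 gives g = -21.875, negative; keep [-6, -1.5]
u = -3.75 gives g = -6.828125, negative; keep [-6, -3.75]
u = -4.875 gives g = 35.341797, positive; keep [-4.875, -3.75]
u = -4.3125 gives g = 10.4797, positive; keep [-4.3125, -3.75]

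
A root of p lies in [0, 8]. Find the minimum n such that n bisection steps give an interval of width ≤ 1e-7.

Width after n steps is 8/2^n. Need 2^n ≥ 8/1e-7 = 80000000.
2^26 = 67108864 < 80000000 ≤ 2^27 = 134217728, so n = 27.

27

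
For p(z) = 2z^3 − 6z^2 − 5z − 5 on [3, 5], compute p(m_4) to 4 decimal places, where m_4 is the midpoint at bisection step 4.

z = 4 gives p = 7, positive; keep [3, 4]
z = 3.5 gives p = -10.25, negative; keep [3.5, 4]
z = 3.75 gives p = -2.65625, negative; keep [3.75, 4]
z = 3.875 gives p = 1.9023, positive; keep [3.75, 3.875]

1.9023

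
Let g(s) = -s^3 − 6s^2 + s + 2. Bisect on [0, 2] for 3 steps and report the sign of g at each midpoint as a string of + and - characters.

-+-

midpoint 1: g = -4 < 0 → [0, 1]
midpoint 0.5: g = 0.875 > 0 → [0.5, 1]
midpoint 0.75: g = -1.046875 < 0 → [0.5, 0.75]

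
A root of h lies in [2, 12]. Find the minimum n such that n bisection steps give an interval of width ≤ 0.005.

11

Width after n steps is 10/2^n. Need 2^n ≥ 10/0.005 = 2000.
2^10 = 1024 < 2000 ≤ 2^11 = 2048, so n = 11.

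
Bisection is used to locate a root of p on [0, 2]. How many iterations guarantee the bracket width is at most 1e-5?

18

Width after n steps is 2/2^n. Need 2^n ≥ 2/1e-5 = 200000.
2^17 = 131072 < 200000 ≤ 2^18 = 262144, so n = 18.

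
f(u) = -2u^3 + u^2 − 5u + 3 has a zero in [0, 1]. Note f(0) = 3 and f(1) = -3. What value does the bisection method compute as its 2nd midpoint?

m = 0.5, f(m) = 0.5 (+); new bracket [0.5, 1]
m = 0.75, f(m) = -1.03125 (−); new bracket [0.5, 0.75]

0.75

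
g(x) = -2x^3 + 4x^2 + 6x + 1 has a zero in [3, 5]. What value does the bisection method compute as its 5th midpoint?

3.0625

midpoint 4: g = -39 < 0 → [3, 4]
midpoint 3.5: g = -14.75 < 0 → [3, 3.5]
midpoint 3.25: g = -5.90625 < 0 → [3, 3.25]
midpoint 3.125: g = -2.2227 < 0 → [3, 3.125]
midpoint 3.0625: g = -0.5552 < 0 → [3, 3.0625]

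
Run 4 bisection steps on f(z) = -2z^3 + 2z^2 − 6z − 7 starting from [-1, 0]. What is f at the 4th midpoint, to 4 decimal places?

m = -0.5, f(m) = -3.25 (−); new bracket [-1, -0.5]
m = -0.75, f(m) = -0.53125 (−); new bracket [-1, -0.75]
m = -0.875, f(m) = 1.121094 (+); new bracket [-0.875, -0.75]
m = -0.8125, f(m) = 0.2681 (+); new bracket [-0.8125, -0.75]

0.2681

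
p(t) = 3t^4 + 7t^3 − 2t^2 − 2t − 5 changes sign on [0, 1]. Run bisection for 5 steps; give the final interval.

[0.9375, 0.96875]

t = 0.5 gives p = -5.4375, negative; keep [0.5, 1]
t = 0.75 gives p = -3.722656, negative; keep [0.75, 1]
t = 0.875 gives p = -1.833252, negative; keep [0.875, 1]
t = 0.9375 gives p = -0.5476, negative; keep [0.9375, 1]
t = 0.96875 gives p = 0.1918, positive; keep [0.9375, 0.96875]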